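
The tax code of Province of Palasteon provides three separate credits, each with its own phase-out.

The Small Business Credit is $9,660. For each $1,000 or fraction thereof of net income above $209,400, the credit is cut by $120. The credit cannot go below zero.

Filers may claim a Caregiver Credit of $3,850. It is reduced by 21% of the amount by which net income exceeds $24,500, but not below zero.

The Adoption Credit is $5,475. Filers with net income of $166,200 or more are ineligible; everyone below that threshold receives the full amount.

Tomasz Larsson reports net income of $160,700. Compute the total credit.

$15,135

Small Business Credit: $160,700 is at or below the $209,400 threshold, so the full $9,660 applies.
Caregiver Credit: 21% of the $136,200 excess over $24,500 is $28,602 ≥ base, so the credit is $0.
Adoption Credit: $160,700 is below the $166,200 cutoff, so the full $5,475 applies.
Total: $9,660 + $0 + $5,475 = $15,135.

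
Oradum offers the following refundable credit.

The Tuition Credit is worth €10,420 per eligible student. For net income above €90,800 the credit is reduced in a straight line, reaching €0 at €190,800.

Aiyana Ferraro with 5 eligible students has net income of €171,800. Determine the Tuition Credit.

€9,899

Tuition Credit: base = 5 × €10,420 = €52,100. €171,800 is €81,000 into a €100,000 phase-out range, leaving 19,000/100,000 of the credit: €52,100 × 19,000/100,000 = €9,899.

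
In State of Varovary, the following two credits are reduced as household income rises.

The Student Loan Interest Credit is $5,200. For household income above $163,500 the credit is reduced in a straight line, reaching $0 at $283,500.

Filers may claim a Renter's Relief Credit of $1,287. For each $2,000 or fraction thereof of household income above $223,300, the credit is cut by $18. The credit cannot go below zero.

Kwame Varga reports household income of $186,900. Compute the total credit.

$5,473

Student Loan Interest Credit: $186,900 is $23,400 into a $120,000 phase-out range, leaving 96,600/120,000 of the credit: $5,200 × 96,600/120,000 = $4,186.
Renter's Relief Credit: $186,900 is at or below the $223,300 threshold, so the full $1,287 applies.
Total: $4,186 + $1,287 = $5,473.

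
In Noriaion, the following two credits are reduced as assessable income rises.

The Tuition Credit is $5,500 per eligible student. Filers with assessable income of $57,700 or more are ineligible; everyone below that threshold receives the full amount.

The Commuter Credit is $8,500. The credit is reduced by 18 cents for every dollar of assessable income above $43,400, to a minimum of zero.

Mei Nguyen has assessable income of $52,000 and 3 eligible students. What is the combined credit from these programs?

Tuition Credit: base = 3 × $5,500 = $16,500. $52,000 is below the $57,700 cutoff, so the full $16,500 applies.
Commuter Credit: 18% of the $8,600 excess over $43,400 is $1,548; credit = $8,500 − $1,548 = $6,952.
Total: $16,500 + $6,952 = $23,452.

$23,452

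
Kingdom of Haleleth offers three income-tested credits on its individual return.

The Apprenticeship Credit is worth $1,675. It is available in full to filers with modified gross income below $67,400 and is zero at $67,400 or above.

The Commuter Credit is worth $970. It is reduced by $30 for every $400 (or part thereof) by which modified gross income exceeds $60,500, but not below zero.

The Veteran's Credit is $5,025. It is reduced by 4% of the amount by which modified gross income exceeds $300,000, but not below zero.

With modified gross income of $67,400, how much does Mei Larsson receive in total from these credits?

Apprenticeship Credit: $67,400 meets or exceeds the $67,400 cutoff, so the credit is $0.
Commuter Credit: income exceeds $60,500 by $6,900, which is 18 full-or-partial $400 increments; reduction = 18 × $30 = $540, leaving $430.
Veteran's Credit: $67,400 is at or below the $300,000 threshold, so the full $5,025 applies.
Total: $0 + $430 + $5,025 = $5,455.

$5,455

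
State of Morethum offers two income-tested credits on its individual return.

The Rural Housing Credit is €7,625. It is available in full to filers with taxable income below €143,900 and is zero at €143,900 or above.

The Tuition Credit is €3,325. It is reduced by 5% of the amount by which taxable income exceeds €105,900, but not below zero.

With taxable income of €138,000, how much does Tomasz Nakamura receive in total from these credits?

Rural Housing Credit: €138,000 is below the €143,900 cutoff, so the full €7,625 applies.
Tuition Credit: 5% of the €32,100 excess over €105,900 is €1,605; credit = €3,325 − €1,605 = €1,720.
Total: €7,625 + €1,720 = €9,345.

€9,345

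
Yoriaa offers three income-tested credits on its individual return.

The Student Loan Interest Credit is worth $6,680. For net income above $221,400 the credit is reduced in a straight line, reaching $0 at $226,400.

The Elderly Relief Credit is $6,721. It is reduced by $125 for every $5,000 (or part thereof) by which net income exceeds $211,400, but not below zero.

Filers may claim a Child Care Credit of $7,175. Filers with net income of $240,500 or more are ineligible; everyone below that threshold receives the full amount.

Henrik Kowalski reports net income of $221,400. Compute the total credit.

$20,326

Student Loan Interest Credit: $221,400 is at or below the $221,400 threshold, so the full $6,680 applies.
Elderly Relief Credit: income exceeds $211,400 by $10,000, which is 2 full-or-partial $5,000 increments; reduction = 2 × $125 = $250, leaving $6,471.
Child Care Credit: $221,400 is below the $240,500 cutoff, so the full $7,175 applies.
Total: $6,680 + $6,471 + $7,175 = $20,326.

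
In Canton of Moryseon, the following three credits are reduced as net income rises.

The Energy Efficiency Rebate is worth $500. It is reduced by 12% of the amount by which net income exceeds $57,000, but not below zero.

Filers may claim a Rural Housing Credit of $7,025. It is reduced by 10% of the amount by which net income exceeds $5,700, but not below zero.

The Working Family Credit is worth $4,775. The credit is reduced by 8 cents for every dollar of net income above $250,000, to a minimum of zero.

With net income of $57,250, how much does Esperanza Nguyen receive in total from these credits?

Energy Efficiency Rebate: 12% of the $250 excess over $57,000 is $30; credit = $500 − $30 = $470.
Rural Housing Credit: 10% of the $51,550 excess over $5,700 is $5,155; credit = $7,025 − $5,155 = $1,870.
Working Family Credit: $57,250 is at or below the $250,000 threshold, so the full $4,775 applies.
Total: $470 + $1,870 + $4,775 = $7,115.

$7,115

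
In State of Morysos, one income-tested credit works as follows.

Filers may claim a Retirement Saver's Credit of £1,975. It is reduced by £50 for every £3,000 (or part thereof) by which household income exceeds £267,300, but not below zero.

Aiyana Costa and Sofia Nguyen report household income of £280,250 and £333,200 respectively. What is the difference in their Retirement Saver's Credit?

£850

Aiyana (£280,250): Retirement Saver's Credit: income exceeds £267,300 by £12,950, which is 5 full-or-partial £3,000 increments; reduction = 5 × £50 = £250, leaving £1,725.
Sofia (£333,200): Retirement Saver's Credit: income exceeds £267,300 by £65,900, which is 22 full-or-partial £3,000 increments; reduction = 22 × £50 = £1,100, leaving £875.
Difference: |£1,725 − £875| = £850.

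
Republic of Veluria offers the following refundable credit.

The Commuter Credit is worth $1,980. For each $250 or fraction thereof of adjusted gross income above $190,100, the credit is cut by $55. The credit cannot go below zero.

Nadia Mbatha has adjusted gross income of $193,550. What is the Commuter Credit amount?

Commuter Credit: income exceeds $190,100 by $3,450, which is 14 full-or-partial $250 increments; reduction = 14 × $55 = $770, leaving $1,210.

$1,210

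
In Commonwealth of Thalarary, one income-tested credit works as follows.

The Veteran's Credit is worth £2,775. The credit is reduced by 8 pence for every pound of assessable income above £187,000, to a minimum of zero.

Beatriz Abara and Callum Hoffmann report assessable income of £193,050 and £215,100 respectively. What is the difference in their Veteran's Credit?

£1,764

Beatriz (£193,050): Veteran's Credit: 8% of the £6,050 excess over £187,000 is £484; credit = £2,775 − £484 = £2,291.
Callum (£215,100): Veteran's Credit: 8% of the £28,100 excess over £187,000 is £2,248; credit = £2,775 − £2,248 = £527.
Difference: |£2,291 − £527| = £1,764.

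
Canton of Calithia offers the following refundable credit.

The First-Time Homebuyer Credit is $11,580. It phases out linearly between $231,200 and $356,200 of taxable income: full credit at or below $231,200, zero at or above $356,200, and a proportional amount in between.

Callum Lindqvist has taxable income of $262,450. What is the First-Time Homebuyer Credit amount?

First-Time Homebuyer Credit: $262,450 is $31,250 into a $125,000 phase-out range, leaving 93,750/125,000 of the credit: $11,580 × 93,750/125,000 = $8,685.

$8,685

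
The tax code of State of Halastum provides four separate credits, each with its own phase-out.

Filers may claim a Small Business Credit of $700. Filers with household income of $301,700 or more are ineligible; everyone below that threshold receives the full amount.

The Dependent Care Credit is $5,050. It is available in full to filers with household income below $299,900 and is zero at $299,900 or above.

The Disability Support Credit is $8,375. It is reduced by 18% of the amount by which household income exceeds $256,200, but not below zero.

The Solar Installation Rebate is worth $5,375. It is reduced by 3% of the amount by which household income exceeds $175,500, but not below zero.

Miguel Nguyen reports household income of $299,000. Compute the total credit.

Small Business Credit: $299,000 is below the $301,700 cutoff, so the full $700 applies.
Dependent Care Credit: $299,000 is below the $299,900 cutoff, so the full $5,050 applies.
Disability Support Credit: 18% of the $42,800 excess over $256,200 is $7,704; credit = $8,375 − $7,704 = $671.
Solar Installation Rebate: 3% of the $123,500 excess over $175,500 is $3,705; credit = $5,375 − $3,705 = $1,670.
Total: $700 + $5,050 + $671 + $1,670 = $8,091.

$8,091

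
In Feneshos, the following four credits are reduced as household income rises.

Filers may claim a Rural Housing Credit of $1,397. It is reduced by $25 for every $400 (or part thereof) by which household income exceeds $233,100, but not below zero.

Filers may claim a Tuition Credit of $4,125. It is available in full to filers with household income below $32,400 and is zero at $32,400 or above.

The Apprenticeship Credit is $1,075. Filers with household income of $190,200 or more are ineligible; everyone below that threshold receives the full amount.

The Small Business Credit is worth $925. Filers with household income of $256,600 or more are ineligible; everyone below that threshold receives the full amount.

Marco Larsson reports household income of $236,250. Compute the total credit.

Rural Housing Credit: income exceeds $233,100 by $3,150, which is 8 full-or-partial $400 increments; reduction = 8 × $25 = $200, leaving $1,197.
Tuition Credit: $236,250 meets or exceeds the $32,400 cutoff, so the credit is $0.
Apprenticeship Credit: $236,250 meets or exceeds the $190,200 cutoff, so the credit is $0.
Small Business Credit: $236,250 is below the $256,600 cutoff, so the full $925 applies.
Total: $1,197 + $0 + $0 + $925 = $2,122.

$2,122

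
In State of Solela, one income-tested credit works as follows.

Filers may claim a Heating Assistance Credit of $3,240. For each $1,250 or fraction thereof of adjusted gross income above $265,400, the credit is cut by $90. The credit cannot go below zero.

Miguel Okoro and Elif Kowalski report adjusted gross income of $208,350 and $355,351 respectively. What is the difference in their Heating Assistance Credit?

$3,240

Miguel ($208,350): Heating Assistance Credit: $208,350 is at or below the $265,400 threshold, so the full $3,240 applies.
Elif ($355,351): Heating Assistance Credit: income exceeds $265,400 by $89,951 → 72 increments × $90 = $6,480 ≥ base, so the credit is $0.
Difference: |$3,240 − $0| = $3,240.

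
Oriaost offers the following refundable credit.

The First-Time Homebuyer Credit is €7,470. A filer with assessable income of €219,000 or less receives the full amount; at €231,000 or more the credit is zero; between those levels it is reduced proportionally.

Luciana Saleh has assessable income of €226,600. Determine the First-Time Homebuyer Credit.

First-Time Homebuyer Credit: €226,600 is €7,600 into a €12,000 phase-out range, leaving 4,400/12,000 of the credit: €7,470 × 4,400/12,000 = €2,739.

€2,739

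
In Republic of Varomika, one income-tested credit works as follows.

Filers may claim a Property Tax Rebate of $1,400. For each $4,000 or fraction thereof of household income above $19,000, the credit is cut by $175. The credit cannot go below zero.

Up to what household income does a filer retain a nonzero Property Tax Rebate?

$47,000

After 7 increments the reduction is 7 × $175 = $1,225, leaving $175; one more increment wipes it out. Increment 7 ends at excess 7 × $4,000 = $28,000, so the highest qualifying income is $19,000 + $28,000 = $47,000.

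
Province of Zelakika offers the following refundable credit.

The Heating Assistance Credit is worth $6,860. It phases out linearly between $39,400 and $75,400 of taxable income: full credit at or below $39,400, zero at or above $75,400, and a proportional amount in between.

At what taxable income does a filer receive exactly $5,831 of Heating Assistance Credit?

$5,831 is 5,831/6,860 of the full $6,860, so 1,029/6,860 of the $36,000 range has been used: income = $39,400 + $36,000 × 1,029/6,860 = $44,800.

$44,800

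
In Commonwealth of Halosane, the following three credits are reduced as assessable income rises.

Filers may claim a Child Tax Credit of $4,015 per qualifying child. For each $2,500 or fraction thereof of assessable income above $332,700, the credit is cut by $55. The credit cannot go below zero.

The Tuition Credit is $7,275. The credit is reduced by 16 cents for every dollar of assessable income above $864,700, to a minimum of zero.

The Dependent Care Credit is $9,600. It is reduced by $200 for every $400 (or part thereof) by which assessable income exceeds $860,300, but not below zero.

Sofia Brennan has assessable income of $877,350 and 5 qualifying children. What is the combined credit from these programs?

Child Tax Credit: base = 5 × $4,015 = $20,075. income exceeds $332,700 by $544,650, which is 218 full-or-partial $2,500 increments; reduction = 218 × $55 = $11,990, leaving $8,085.
Tuition Credit: 16% of the $12,650 excess over $864,700 is $2,024; credit = $7,275 − $2,024 = $5,251.
Dependent Care Credit: income exceeds $860,300 by $17,050, which is 43 full-or-partial $400 increments; reduction = 43 × $200 = $8,600, leaving $1,000.
Total: $8,085 + $5,251 + $1,000 = $14,336.

$14,336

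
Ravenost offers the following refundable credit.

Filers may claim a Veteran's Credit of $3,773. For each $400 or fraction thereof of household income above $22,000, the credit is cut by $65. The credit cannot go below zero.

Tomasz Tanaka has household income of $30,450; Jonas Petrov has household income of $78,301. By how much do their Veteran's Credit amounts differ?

Tomasz ($30,450): Veteran's Credit: income exceeds $22,000 by $8,450, which is 22 full-or-partial $400 increments; reduction = 22 × $65 = $1,430, leaving $2,343.
Jonas ($78,301): Veteran's Credit: income exceeds $22,000 by $56,301 → 141 increments × $65 = $9,165 ≥ base, so the credit is $0.
Difference: |$2,343 − $0| = $2,343.

$2,343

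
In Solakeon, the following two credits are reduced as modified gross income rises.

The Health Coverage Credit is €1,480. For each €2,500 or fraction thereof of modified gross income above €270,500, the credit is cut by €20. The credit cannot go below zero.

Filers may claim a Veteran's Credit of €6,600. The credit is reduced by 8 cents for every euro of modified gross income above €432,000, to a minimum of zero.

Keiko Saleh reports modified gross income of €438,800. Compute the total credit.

€6,176

Health Coverage Credit: income exceeds €270,500 by €168,300, which is 68 full-or-partial €2,500 increments; reduction = 68 × €20 = €1,360, leaving €120.
Veteran's Credit: 8% of the €6,800 excess over €432,000 is €544; credit = €6,600 − €544 = €6,056.
Total: €120 + €6,056 = €6,176.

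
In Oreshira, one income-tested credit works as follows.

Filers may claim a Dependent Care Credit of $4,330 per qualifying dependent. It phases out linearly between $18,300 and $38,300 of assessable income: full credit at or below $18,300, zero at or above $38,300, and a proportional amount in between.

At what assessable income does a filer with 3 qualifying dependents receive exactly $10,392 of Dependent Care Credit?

$22,300

Full credit = 3 × $4,330 = $12,990.
$10,392 is 10,392/12,990 of the full $12,990, so 2,598/12,990 of the $20,000 range has been used: income = $18,300 + $20,000 × 2,598/12,990 = $22,300.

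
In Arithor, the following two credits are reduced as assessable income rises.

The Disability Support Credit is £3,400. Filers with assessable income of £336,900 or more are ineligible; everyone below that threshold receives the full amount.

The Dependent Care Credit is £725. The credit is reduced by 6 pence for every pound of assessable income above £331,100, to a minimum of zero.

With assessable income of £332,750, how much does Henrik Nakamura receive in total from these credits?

£4,026

Disability Support Credit: £332,750 is below the £336,900 cutoff, so the full £3,400 applies.
Dependent Care Credit: 6% of the £1,650 excess over £331,100 is £99; credit = £725 − £99 = £626.
Total: £3,400 + £626 = £4,026.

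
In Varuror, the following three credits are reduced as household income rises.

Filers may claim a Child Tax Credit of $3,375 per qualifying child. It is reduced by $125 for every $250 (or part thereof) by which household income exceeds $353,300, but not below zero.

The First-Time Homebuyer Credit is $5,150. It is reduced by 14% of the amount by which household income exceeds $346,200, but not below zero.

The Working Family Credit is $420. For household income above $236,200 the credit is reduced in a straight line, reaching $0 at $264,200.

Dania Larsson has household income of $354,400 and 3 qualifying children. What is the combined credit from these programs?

$13,502

Child Tax Credit: base = 3 × $3,375 = $10,125. income exceeds $353,300 by $1,100, which is 5 full-or-partial $250 increments; reduction = 5 × $125 = $625, leaving $9,500.
First-Time Homebuyer Credit: 14% of the $8,200 excess over $346,200 is $1,148; credit = $5,150 − $1,148 = $4,002.
Working Family Credit: $354,400 is at or above $264,200, so the credit is $0.
Total: $9,500 + $4,002 + $0 = $13,502.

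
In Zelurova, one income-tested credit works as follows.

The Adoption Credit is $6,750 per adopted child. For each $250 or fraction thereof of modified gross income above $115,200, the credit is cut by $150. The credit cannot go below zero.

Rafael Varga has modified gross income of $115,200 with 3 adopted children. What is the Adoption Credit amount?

Adoption Credit: base = 3 × $6,750 = $20,250. $115,200 is at or below the $115,200 threshold, so the full $20,250 applies.

$20,250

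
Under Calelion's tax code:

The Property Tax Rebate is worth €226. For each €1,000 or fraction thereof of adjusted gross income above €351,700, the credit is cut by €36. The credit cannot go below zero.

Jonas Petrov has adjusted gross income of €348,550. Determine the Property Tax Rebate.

€226

Property Tax Rebate: €348,550 is at or below the €351,700 threshold, so the full €226 applies.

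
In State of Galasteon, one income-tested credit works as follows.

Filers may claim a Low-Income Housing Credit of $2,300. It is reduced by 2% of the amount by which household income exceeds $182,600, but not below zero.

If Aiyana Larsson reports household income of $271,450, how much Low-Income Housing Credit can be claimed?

$523

Low-Income Housing Credit: 2% of the $88,850 excess over $182,600 is $1,777; credit = $2,300 − $1,777 = $523.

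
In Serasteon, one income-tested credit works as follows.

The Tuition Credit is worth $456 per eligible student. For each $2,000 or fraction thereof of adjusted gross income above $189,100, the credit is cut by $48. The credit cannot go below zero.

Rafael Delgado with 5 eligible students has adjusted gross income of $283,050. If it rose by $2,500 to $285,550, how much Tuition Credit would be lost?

$24

At $283,050 — base = 5 × $456 = $2,280. income exceeds $189,100 by $93,950, which is 47 full-or-partial $2,000 increments; reduction = 47 × $48 = $2,256, leaving $24.
At $285,550 — base = 5 × $456 = $2,280. income exceeds $189,100 by $96,450 → 49 increments × $48 = $2,352 ≥ base, so the credit is $0.
Lost: $24 − $0 = $24.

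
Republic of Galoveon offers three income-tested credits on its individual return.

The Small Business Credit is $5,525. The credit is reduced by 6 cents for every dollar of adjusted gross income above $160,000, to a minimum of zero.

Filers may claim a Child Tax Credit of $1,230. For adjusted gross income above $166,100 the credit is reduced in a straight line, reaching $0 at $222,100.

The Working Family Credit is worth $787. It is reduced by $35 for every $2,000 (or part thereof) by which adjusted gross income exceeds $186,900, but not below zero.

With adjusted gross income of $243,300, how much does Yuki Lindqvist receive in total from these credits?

$527

Small Business Credit: 6% of the $83,300 excess over $160,000 is $4,998; credit = $5,525 − $4,998 = $527.
Child Tax Credit: $243,300 is at or above $222,100, so the credit is $0.
Working Family Credit: income exceeds $186,900 by $56,400 → 29 increments × $35 = $1,015 ≥ base, so the credit is $0.
Total: $527 + $0 + $0 = $527.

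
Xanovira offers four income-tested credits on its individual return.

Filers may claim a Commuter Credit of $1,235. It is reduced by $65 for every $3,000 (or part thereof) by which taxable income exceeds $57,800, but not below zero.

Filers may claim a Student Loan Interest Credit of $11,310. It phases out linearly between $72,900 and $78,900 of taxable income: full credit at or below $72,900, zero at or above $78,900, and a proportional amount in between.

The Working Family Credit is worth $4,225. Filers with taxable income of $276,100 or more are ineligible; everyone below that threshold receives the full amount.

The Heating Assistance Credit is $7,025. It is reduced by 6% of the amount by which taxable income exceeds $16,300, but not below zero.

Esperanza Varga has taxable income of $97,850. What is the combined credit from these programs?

Commuter Credit: income exceeds $57,800 by $40,050, which is 14 full-or-partial $3,000 increments; reduction = 14 × $65 = $910, leaving $325.
Student Loan Interest Credit: $97,850 is at or above $78,900, so the credit is $0.
Working Family Credit: $97,850 is below the $276,100 cutoff, so the full $4,225 applies.
Heating Assistance Credit: 6% of the $81,550 excess over $16,300 is $4,893; credit = $7,025 − $4,893 = $2,132.
Total: $325 + $0 + $4,225 + $2,132 = $6,682.

$6,682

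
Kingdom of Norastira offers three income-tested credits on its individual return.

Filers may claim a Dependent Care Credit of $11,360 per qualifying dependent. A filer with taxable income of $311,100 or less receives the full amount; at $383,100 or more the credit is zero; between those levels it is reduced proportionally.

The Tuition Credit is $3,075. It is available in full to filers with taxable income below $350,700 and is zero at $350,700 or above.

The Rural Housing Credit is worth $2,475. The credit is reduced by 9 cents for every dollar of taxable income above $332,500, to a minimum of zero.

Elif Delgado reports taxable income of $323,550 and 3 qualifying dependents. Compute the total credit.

Dependent Care Credit: base = 3 × $11,360 = $34,080. $323,550 is $12,450 into a $72,000 phase-out range, leaving 59,550/72,000 of the credit: $34,080 × 59,550/72,000 = $28,187.
Tuition Credit: $323,550 is below the $350,700 cutoff, so the full $3,075 applies.
Rural Housing Credit: $323,550 is at or below the $332,500 threshold, so the full $2,475 applies.
Total: $28,187 + $3,075 + $2,475 = $33,737.

$33,737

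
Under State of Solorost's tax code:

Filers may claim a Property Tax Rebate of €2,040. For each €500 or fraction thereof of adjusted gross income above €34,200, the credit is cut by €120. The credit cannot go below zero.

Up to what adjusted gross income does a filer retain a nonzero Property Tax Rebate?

After 16 increments the reduction is 16 × €120 = €1,920, leaving €120; one more increment wipes it out. Increment 16 ends at excess 16 × €500 = €8,000, so the highest qualifying income is €34,200 + €8,000 = €42,200.

€42,200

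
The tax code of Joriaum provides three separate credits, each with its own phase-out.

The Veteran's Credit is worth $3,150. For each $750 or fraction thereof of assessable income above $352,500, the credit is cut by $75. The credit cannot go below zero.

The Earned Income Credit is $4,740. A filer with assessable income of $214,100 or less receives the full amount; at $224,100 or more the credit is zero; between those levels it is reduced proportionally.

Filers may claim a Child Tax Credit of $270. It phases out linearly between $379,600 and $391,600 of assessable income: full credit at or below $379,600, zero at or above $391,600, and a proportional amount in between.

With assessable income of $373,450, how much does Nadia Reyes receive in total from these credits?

Veteran's Credit: income exceeds $352,500 by $20,950, which is 28 full-or-partial $750 increments; reduction = 28 × $75 = $2,100, leaving $1,050.
Earned Income Credit: $373,450 is at or above $224,100, so the credit is $0.
Child Tax Credit: $373,450 is at or below the $379,600 threshold, so the full $270 applies.
Total: $1,050 + $0 + $270 = $1,320.

$1,320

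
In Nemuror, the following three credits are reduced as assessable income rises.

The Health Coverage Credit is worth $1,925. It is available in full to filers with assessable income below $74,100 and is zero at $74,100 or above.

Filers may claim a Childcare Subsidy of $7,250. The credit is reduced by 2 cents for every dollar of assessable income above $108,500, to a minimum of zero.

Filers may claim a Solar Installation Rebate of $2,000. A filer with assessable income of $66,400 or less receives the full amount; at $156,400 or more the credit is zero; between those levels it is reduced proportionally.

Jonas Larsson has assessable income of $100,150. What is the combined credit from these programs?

Health Coverage Credit: $100,150 meets or exceeds the $74,100 cutoff, so the credit is $0.
Childcare Subsidy: $100,150 is at or below the $108,500 threshold, so the full $7,250 applies.
Solar Installation Rebate: $100,150 is $33,750 into a $90,000 phase-out range, leaving 56,250/90,000 of the credit: $2,000 × 56,250/90,000 = $1,250.
Total: $0 + $7,250 + $1,250 = $8,500.

$8,500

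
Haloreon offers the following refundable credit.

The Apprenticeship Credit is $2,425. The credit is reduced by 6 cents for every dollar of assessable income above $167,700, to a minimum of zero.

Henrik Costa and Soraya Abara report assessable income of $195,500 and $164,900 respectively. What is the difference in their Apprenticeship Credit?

Henrik ($195,500): Apprenticeship Credit: 6% of the $27,800 excess over $167,700 is $1,668; credit = $2,425 − $1,668 = $757.
Soraya ($164,900): Apprenticeship Credit: $164,900 is at or below the $167,700 threshold, so the full $2,425 applies.
Difference: |$757 − $2,425| = $1,668.

$1,668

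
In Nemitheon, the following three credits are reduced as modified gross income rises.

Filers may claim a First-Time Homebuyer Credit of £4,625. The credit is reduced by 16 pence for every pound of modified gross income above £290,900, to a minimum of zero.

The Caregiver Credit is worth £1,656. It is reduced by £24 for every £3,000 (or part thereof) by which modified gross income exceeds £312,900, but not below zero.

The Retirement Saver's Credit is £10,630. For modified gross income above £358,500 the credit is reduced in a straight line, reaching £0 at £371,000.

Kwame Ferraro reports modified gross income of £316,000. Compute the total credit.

First-Time Homebuyer Credit: 16% of the £25,100 excess over £290,900 is £4,016; credit = £4,625 − £4,016 = £609.
Caregiver Credit: income exceeds £312,900 by £3,100, which is 2 full-or-partial £3,000 increments; reduction = 2 × £24 = £48, leaving £1,608.
Retirement Saver's Credit: £316,000 is at or below the £358,500 threshold, so the full £10,630 applies.
Total: £609 + £1,608 + £10,630 = £12,847.

£12,847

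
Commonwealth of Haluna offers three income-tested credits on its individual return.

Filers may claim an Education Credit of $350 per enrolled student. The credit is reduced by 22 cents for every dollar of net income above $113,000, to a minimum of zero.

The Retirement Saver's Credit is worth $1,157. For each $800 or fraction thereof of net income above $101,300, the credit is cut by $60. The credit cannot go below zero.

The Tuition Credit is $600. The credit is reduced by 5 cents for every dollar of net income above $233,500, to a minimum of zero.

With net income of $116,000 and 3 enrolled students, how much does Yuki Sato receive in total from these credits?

$1,007

Education Credit: base = 3 × $350 = $1,050. 22% of the $3,000 excess over $113,000 is $660; credit = $1,050 − $660 = $390.
Retirement Saver's Credit: income exceeds $101,300 by $14,700, which is 19 full-or-partial $800 increments; reduction = 19 × $60 = $1,140, leaving $17.
Tuition Credit: $116,000 is at or below the $233,500 threshold, so the full $600 applies.
Total: $390 + $17 + $600 = $1,007.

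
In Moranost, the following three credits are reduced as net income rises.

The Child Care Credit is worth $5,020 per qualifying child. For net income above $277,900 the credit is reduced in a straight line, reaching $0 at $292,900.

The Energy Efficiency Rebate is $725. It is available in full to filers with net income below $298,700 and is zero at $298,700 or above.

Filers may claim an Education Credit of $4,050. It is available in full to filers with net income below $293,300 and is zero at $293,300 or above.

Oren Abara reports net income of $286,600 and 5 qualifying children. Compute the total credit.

$15,317

Child Care Credit: base = 5 × $5,020 = $25,100. $286,600 is $8,700 into a $15,000 phase-out range, leaving 6,300/15,000 of the credit: $25,100 × 6,300/15,000 = $10,542.
Energy Efficiency Rebate: $286,600 is below the $298,700 cutoff, so the full $725 applies.
Education Credit: $286,600 is below the $293,300 cutoff, so the full $4,050 applies.
Total: $10,542 + $725 + $4,050 = $15,317.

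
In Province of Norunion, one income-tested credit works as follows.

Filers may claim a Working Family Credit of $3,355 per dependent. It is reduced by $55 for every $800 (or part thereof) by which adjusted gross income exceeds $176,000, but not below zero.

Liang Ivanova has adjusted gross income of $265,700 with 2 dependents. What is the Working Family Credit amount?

Working Family Credit: base = 2 × $3,355 = $6,710. income exceeds $176,000 by $89,700, which is 113 full-or-partial $800 increments; reduction = 113 × $55 = $6,215, leaving $495.

$495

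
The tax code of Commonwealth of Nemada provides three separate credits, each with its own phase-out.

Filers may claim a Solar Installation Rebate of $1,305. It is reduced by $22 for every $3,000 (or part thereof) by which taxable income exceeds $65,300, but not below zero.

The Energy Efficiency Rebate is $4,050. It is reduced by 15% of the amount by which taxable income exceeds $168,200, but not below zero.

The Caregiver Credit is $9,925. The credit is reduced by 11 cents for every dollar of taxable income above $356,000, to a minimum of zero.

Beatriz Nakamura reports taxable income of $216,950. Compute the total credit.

$10,108

Solar Installation Rebate: income exceeds $65,300 by $151,650, which is 51 full-or-partial $3,000 increments; reduction = 51 × $22 = $1,122, leaving $183.
Energy Efficiency Rebate: 15% of the $48,750 excess over $168,200 is $7,312.50 ≥ base, so the credit is $0.
Caregiver Credit: $216,950 is at or below the $356,000 threshold, so the full $9,925 applies.
Total: $183 + $0 + $9,925 = $10,108.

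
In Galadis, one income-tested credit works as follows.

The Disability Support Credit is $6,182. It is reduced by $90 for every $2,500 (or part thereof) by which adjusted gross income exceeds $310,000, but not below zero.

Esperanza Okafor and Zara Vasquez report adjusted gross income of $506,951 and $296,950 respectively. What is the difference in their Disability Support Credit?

$6,182

Esperanza ($506,951): Disability Support Credit: income exceeds $310,000 by $196,951 → 79 increments × $90 = $7,110 ≥ base, so the credit is $0.
Zara ($296,950): Disability Support Credit: $296,950 is at or below the $310,000 threshold, so the full $6,182 applies.
Difference: |$0 − $6,182| = $6,182.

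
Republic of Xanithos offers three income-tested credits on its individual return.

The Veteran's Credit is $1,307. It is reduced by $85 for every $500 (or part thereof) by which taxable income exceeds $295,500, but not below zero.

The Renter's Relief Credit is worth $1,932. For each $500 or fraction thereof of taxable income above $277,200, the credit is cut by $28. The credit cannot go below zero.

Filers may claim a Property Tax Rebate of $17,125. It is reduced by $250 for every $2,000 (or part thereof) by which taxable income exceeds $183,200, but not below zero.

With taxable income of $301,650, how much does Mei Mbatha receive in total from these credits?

$2,887

Veteran's Credit: income exceeds $295,500 by $6,150, which is 13 full-or-partial $500 increments; reduction = 13 × $85 = $1,105, leaving $202.
Renter's Relief Credit: income exceeds $277,200 by $24,450, which is 49 full-or-partial $500 increments; reduction = 49 × $28 = $1,372, leaving $560.
Property Tax Rebate: income exceeds $183,200 by $118,450, which is 60 full-or-partial $2,000 increments; reduction = 60 × $250 = $15,000, leaving $2,125.
Total: $202 + $560 + $2,125 = $2,887.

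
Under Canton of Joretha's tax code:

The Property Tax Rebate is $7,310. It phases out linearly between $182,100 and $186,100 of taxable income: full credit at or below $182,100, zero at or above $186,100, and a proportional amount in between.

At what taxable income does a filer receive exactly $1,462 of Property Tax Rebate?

$1,462 is 1,462/7,310 of the full $7,310, so 5,848/7,310 of the $4,000 range has been used: income = $182,100 + $4,000 × 5,848/7,310 = $185,300.

$185,300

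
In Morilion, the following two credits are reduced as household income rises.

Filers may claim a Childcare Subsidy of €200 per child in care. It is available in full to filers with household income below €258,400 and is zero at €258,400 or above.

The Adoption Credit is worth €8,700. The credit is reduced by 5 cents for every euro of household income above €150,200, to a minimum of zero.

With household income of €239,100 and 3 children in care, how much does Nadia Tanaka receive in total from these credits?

Childcare Subsidy: base = 3 × €200 = €600. €239,100 is below the €258,400 cutoff, so the full €600 applies.
Adoption Credit: 5% of the €88,900 excess over €150,200 is €4,445; credit = €8,700 − €4,445 = €4,255.
Total: €600 + €4,255 = €4,855.

€4,855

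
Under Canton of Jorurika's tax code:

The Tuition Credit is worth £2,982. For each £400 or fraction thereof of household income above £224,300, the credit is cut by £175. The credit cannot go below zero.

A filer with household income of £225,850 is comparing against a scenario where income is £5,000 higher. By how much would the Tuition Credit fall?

£2,275

At £225,850 — income exceeds £224,300 by £1,550, which is 4 full-or-partial £400 increments; reduction = 4 × £175 = £700, leaving £2,282.
At £230,850 — income exceeds £224,300 by £6,550, which is 17 full-or-partial £400 increments; reduction = 17 × £175 = £2,975, leaving £7.
Lost: £2,282 − £7 = £2,275.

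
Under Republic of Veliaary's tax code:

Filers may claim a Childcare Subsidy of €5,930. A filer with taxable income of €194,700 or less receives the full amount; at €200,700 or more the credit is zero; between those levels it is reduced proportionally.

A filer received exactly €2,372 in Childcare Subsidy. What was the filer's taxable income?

€2,372 is 2,372/5,930 of the full €5,930, so 3,558/5,930 of the €6,000 range has been used: income = €194,700 + €6,000 × 3,558/5,930 = €198,300.

€198,300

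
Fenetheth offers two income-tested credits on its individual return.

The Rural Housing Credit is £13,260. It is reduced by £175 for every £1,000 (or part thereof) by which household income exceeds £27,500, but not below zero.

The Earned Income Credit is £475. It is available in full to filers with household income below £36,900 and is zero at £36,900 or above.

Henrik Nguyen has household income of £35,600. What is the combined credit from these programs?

£12,160

Rural Housing Credit: income exceeds £27,500 by £8,100, which is 9 full-or-partial £1,000 increments; reduction = 9 × £175 = £1,575, leaving £11,685.
Earned Income Credit: £35,600 is below the £36,900 cutoff, so the full £475 applies.
Total: £11,685 + £475 = £12,160.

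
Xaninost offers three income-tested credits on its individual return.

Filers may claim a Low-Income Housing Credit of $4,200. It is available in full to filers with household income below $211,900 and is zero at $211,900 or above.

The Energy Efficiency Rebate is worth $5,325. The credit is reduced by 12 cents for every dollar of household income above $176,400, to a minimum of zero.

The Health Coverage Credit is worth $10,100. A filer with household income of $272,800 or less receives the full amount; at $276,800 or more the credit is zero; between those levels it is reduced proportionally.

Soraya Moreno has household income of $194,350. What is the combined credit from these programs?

Low-Income Housing Credit: $194,350 is below the $211,900 cutoff, so the full $4,200 applies.
Energy Efficiency Rebate: 12% of the $17,950 excess over $176,400 is $2,154; credit = $5,325 − $2,154 = $3,171.
Health Coverage Credit: $194,350 is at or below the $272,800 threshold, so the full $10,100 applies.
Total: $4,200 + $3,171 + $10,100 = $17,471.

$17,471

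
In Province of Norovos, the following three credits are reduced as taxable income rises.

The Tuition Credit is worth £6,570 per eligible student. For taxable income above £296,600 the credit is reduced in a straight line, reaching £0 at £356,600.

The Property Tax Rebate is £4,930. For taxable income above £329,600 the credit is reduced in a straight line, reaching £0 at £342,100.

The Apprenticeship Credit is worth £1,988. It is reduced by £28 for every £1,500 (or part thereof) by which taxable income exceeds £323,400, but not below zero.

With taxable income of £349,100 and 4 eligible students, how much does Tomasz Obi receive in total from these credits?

£4,769

Tuition Credit: base = 4 × £6,570 = £26,280. £349,100 is £52,500 into a £60,000 phase-out range, leaving 7,500/60,000 of the credit: £26,280 × 7,500/60,000 = £3,285.
Property Tax Rebate: £349,100 is at or above £342,100, so the credit is £0.
Apprenticeship Credit: income exceeds £323,400 by £25,700, which is 18 full-or-partial £1,500 increments; reduction = 18 × £28 = £504, leaving £1,484.
Total: £3,285 + £0 + £1,484 = £4,769.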